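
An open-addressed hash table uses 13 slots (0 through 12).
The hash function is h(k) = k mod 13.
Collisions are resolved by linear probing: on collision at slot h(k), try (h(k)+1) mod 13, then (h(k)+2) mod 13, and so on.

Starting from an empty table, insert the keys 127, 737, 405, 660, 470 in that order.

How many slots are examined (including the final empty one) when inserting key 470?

2

127: h=10 → slot 10
737: h=9 → slot 9
405: h=2 → slot 2
660: h=10, probe 10,11 → slot 11
470: h=2, probe 2,3 → slot 3
Table: [—, —, 405, 470, —, —, —, —, —, 737, 127, 660, —]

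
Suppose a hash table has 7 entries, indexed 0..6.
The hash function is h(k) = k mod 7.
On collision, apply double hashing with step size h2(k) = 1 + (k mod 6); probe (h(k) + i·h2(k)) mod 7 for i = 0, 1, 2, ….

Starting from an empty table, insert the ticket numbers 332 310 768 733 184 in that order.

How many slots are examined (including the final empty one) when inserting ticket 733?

332: h=3 → slot 3
310: h=2 → slot 2
768: h=5 → slot 5
733: h=5, h2=2, probe 5,0 → slot 0
184: h=2, h2=5, probe 2,0,5,3,1 → slot 1
Table: [733, 184, 310, 332, —, 768, —]

2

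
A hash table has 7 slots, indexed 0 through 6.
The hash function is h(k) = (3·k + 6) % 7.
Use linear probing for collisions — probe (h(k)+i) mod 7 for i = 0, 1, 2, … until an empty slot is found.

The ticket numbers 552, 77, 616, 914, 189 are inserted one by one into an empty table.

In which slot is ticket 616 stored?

552 hashes to 3; slot 3 is free => place at 3.
77 hashes to 6; slot 6 is free => place at 6.
616 hashes to 6; 6 taken => place at 0.
914 hashes to 4; slot 4 is free => place at 4.
189 hashes to 6; 6,0 taken => place at 1.
Table: [616, 189, ., 552, 914, ., 77]

0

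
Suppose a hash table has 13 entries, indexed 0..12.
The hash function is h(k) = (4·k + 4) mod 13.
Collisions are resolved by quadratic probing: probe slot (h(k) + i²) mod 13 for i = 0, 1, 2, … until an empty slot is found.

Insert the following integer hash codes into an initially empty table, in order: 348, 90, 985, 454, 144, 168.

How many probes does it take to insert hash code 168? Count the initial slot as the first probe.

348 hashes to 5; slot 5 is free -> place at 5.
90 hashes to 0; slot 0 is free -> place at 0.
985 hashes to 5; 5 taken -> place at 6.
454 hashes to 0; 0 taken -> place at 1.
144 hashes to 8; slot 8 is free -> place at 8.
168 hashes to 0; 0,1 taken -> place at 4.
Table: [90, 454, —, —, 168, 348, 985, —, 144, —, —, —, —]

3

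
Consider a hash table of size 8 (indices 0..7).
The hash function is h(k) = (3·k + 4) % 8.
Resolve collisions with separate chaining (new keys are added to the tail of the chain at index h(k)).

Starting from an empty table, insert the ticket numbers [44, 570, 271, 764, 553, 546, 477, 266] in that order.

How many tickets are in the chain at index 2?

44 → bucket 0
570 → bucket 2
271 → bucket 1
764 → bucket 0 (collision)
553 → bucket 7
546 → bucket 2 (collision)
477 → bucket 3
266 → bucket 2 (collision)
Final buckets:
0: 44 -> 764
1: 271
2: 570 -> 546 -> 266
3: 477
4: —
5: —
6: —
7: 553

3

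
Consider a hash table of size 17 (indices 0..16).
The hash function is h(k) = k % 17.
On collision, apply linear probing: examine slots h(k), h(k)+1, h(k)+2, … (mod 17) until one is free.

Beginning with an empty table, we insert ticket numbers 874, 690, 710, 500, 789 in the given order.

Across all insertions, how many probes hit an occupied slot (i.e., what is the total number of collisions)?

874: h=7 -> slot 7
690: h=10 -> slot 10
710: h=13 -> slot 13
500: h=7, probe 7,8 -> slot 8
789: h=7, probe 7,8,9 -> slot 9
Table: [∅, ∅, ∅, ∅, ∅, ∅, ∅, 874, 500, 789, 690, ∅, ∅, 710, ∅, ∅, ∅]

3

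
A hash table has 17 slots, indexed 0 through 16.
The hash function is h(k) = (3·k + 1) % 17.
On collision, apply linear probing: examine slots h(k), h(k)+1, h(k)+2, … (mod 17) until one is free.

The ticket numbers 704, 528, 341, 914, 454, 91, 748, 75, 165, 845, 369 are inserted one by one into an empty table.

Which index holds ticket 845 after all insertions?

10

704 hashes to 5; slot 5 is free => place at 5.
528 hashes to 4; slot 4 is free => place at 4.
341 hashes to 4; 4,5 taken => place at 6.
914 hashes to 6; 6 taken => place at 7.
454 hashes to 3; slot 3 is free => place at 3.
91 hashes to 2; slot 2 is free => place at 2.
748 hashes to 1; slot 1 is free => place at 1.
75 hashes to 5; 5,6,7 taken => place at 8.
165 hashes to 3; 3,4,5,6,7,8 taken => place at 9.
845 hashes to 3; 3,4,5,6,7,8,9 taken => place at 10.
369 hashes to 3; 3,4,5,6,7,8,9,10 taken => place at 11.
Table: [∅, 748, 91, 454, 528, 704, 341, 914, 75, 165, 845, 369, ∅, ∅, ∅, ∅, ∅]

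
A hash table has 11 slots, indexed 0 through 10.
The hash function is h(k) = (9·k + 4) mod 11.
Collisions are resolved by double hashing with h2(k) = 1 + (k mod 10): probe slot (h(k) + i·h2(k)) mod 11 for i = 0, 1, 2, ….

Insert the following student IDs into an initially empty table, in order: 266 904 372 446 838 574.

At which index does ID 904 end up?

266: h=0 → slot 0
904: h=0, h2=5, probe 0,5 → slot 5
372: h=8 → slot 8
446: h=3 → slot 3
838: h=0, h2=9, probe 0,9 → slot 9
574: h=0, h2=5, probe 0,5,10 → slot 10
Table: [266, ∅, ∅, 446, ∅, 904, ∅, ∅, 372, 838, 574]

5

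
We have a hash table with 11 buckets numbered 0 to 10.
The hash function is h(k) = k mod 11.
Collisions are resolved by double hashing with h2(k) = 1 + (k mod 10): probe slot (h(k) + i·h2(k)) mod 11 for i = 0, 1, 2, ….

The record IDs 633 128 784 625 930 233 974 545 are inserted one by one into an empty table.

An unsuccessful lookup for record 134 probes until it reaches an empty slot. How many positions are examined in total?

633: h=6 → slot 6
128: h=7 → slot 7
784: h=3 → slot 3
625: h=9 → slot 9
930: h=6, h2=1, probe 6,7,8 → slot 8
233: h=2 → slot 2
974: h=6, h2=5, probe 6,0 → slot 0
545: h=6, h2=6, probe 6,1 → slot 1
Table: [974, 545, 233, 784, —, —, 633, 128, 930, 625, —]
Lookup 134: h=2, h2=5, probe 2,7,1,6,0,5 → slot 5 empty, not found.

6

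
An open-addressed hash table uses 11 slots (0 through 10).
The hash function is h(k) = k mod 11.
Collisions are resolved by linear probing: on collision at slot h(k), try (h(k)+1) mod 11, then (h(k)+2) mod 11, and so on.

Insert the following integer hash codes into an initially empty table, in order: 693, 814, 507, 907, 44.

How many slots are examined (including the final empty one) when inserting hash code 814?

2

Insert 693: h=0, slot 0 empty → index 0.
Insert 814: h=0, slot 0 occupied → index 1.
Insert 507: h=1, slot 1 occupied → index 2.
Insert 907: h=5, slot 5 empty → index 5.
Insert 44: h=0, slots 0,1,2 occupied → index 3.
Table: [693, 814, 507, 44, ., 907, ., ., ., ., .]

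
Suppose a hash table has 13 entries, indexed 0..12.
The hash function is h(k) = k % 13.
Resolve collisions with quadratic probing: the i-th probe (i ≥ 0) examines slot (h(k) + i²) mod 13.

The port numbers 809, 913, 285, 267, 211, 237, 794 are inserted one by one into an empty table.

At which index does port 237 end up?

2

809 hashes to 3; slot 3 is free => place at 3.
913 hashes to 3; 3 taken => place at 4.
285 hashes to 12; slot 12 is free => place at 12.
267 hashes to 7; slot 7 is free => place at 7.
211 hashes to 3; 3,4,7,12 taken => place at 6.
237 hashes to 3; 3,4,7,12,6 taken => place at 2.
794 hashes to 1; slot 1 is free => place at 1.
Table: [—, 794, 237, 809, 913, —, 211, 267, —, —, —, —, 285]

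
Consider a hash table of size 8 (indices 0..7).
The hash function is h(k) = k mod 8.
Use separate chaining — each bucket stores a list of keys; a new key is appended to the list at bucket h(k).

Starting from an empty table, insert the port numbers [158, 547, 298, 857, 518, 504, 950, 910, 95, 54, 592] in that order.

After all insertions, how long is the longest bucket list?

158 -> bucket 6
547 -> bucket 3
298 -> bucket 2
857 -> bucket 1
518 -> bucket 6 (collision)
504 -> bucket 0
950 -> bucket 6 (collision)
910 -> bucket 6 (collision)
95 -> bucket 7
54 -> bucket 6 (collision)
592 -> bucket 0 (collision)
Final buckets:
0: 504 -> 592
1: 857
2: 298
3: 547
4: _
5: _
6: 158 -> 518 -> 950 -> 910 -> 54
7: 95

5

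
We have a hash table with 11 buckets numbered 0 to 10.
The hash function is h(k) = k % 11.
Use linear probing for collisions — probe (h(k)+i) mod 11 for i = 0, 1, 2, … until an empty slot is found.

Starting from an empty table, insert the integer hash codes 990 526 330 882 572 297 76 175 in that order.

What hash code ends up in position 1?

330

Insert 990: h=0, slot 0 empty => index 0.
Insert 526: h=9, slot 9 empty => index 9.
Insert 330: h=0, slot 0 occupied => index 1.
Insert 882: h=2, slot 2 empty => index 2.
Insert 572: h=0, slots 0,1,2 occupied => index 3.
Insert 297: h=0, slots 0,1,2,3 occupied => index 4.
Insert 76: h=10, slot 10 empty => index 10.
Insert 175: h=10, slots 10,0,1,2,3,4 occupied => index 5.
Table: [990, 330, 882, 572, 297, 175, _, _, _, 526, 76]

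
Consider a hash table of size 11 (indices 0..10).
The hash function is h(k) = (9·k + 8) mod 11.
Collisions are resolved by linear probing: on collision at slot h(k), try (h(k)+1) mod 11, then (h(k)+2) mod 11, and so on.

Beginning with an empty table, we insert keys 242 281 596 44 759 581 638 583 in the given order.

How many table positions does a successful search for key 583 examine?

6

242: h=8 → slot 8
281: h=7 → slot 7
596: h=4 → slot 4
44: h=8, probe 8,9 → slot 9
759: h=8, probe 8,9,10 → slot 10
581: h=1 → slot 1
638: h=8, probe 8,9,10,0 → slot 0
583: h=8, probe 8,9,10,0,1,2 → slot 2
Table: [638, 581, 583, —, 596, —, —, 281, 242, 44, 759]
Lookup 583: h=8, probe 8,9,10,0,1,2 → found at 2.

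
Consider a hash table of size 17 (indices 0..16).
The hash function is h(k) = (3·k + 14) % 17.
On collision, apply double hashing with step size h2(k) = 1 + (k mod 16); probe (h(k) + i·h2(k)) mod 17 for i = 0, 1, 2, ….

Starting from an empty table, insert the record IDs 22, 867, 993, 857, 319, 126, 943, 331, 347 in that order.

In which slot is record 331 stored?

6

22 hashes to 12; slot 12 is free -> place at 12.
867 hashes to 14; slot 14 is free -> place at 14.
993 hashes to 1; slot 1 is free -> place at 1.
857 hashes to 1, h2=10; 1 taken -> place at 11.
319 hashes to 2; slot 2 is free -> place at 2.
126 hashes to 1, h2=15; 1 taken -> place at 16.
943 hashes to 4; slot 4 is free -> place at 4.
331 hashes to 4, h2=12; 4,16,11 taken -> place at 6.
347 hashes to 1, h2=12; 1 taken -> place at 13.
Table: [., 993, 319, ., 943, ., 331, ., ., ., ., 857, 22, 347, 867, ., 126]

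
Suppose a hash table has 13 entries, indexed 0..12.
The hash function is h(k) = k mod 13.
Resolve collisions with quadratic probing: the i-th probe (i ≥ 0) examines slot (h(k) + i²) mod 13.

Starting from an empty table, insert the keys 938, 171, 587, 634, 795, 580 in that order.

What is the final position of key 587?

6

938: h=2 => slot 2
171: h=2, probe 2,3 => slot 3
587: h=2, probe 2,3,6 => slot 6
634: h=10 => slot 10
795: h=2, probe 2,3,6,11 => slot 11
580: h=8 => slot 8
Table: [-, -, 938, 171, -, -, 587, -, 580, -, 634, 795, -]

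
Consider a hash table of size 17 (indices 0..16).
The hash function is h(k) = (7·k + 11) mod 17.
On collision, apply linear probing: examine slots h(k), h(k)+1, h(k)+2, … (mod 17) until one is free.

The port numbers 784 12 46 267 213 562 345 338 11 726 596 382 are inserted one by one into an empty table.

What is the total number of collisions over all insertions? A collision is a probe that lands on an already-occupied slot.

10

Insert 784: h=8, slot 8 empty => index 8.
Insert 12: h=10, slot 10 empty => index 10.
Insert 46: h=10, slot 10 occupied => index 11.
Insert 267: h=10, slots 10,11 occupied => index 12.
Insert 213: h=6, slot 6 empty => index 6.
Insert 562: h=1, slot 1 empty => index 1.
Insert 345: h=12, slot 12 occupied => index 13.
Insert 338: h=14, slot 14 empty => index 14.
Insert 11: h=3, slot 3 empty => index 3.
Insert 726: h=10, slots 10,11,12,13,14 occupied => index 15.
Insert 596: h=1, slot 1 occupied => index 2.
Insert 382: h=16, slot 16 empty => index 16.
Table: [∅, 562, 596, 11, ∅, ∅, 213, ∅, 784, ∅, 12, 46, 267, 345, 338, 726, 382]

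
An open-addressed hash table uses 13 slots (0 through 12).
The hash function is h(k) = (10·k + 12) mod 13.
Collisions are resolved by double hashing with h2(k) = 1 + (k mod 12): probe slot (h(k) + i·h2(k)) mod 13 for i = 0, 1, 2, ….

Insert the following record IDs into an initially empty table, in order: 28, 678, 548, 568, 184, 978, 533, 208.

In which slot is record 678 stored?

0

28 hashes to 6; slot 6 is free → place at 6.
678 hashes to 6, h2=7; 6 taken → place at 0.
548 hashes to 6, h2=9; 6 taken → place at 2.
568 hashes to 11; slot 11 is free → place at 11.
184 hashes to 6, h2=5; 6,11 taken → place at 3.
978 hashes to 3, h2=7; 3 taken → place at 10.
533 hashes to 12; slot 12 is free → place at 12.
208 hashes to 12, h2=5; 12 taken → place at 4.
Table: [678, -, 548, 184, 208, -, 28, -, -, -, 978, 568, 533]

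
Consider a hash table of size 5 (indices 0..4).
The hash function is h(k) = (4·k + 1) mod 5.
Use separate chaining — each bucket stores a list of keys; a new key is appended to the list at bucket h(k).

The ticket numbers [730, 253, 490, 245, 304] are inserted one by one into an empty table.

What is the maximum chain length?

3

730 → bucket 1
253 → bucket 3
490 → bucket 1 (collision)
245 → bucket 1 (collision)
304 → bucket 2
Final buckets:
0: .
1: 730 -> 490 -> 245
2: 304
3: 253
4: .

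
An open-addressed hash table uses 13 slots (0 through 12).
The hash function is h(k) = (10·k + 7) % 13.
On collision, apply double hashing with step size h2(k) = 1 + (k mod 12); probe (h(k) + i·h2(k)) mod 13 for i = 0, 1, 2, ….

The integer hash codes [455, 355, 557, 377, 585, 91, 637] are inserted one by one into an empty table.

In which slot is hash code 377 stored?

455 hashes to 7; slot 7 is free => place at 7.
355 hashes to 8; slot 8 is free => place at 8.
557 hashes to 0; slot 0 is free => place at 0.
377 hashes to 7, h2=6; 7,0 taken => place at 6.
585 hashes to 7, h2=10; 7 taken => place at 4.
91 hashes to 7, h2=8; 7 taken => place at 2.
637 hashes to 7, h2=2; 7 taken => place at 9.
Table: [557, —, 91, —, 585, —, 377, 455, 355, 637, —, —, —]

6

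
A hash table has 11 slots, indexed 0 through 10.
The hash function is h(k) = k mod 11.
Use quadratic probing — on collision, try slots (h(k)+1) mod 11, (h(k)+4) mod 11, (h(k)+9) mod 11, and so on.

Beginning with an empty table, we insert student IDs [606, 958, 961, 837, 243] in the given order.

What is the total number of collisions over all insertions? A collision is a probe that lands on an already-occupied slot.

606 hashes to 1; slot 1 is free -> place at 1.
958 hashes to 1; 1 taken -> place at 2.
961 hashes to 4; slot 4 is free -> place at 4.
837 hashes to 1; 1,2 taken -> place at 5.
243 hashes to 1; 1,2,5 taken -> place at 10.
Table: [∅, 606, 958, ∅, 961, 837, ∅, ∅, ∅, ∅, 243]

6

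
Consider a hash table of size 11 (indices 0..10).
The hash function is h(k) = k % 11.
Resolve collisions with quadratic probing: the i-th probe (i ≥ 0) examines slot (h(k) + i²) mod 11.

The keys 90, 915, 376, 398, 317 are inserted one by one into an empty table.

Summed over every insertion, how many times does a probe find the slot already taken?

Insert 90: h=2, slot 2 empty -> index 2.
Insert 915: h=2, slot 2 occupied -> index 3.
Insert 376: h=2, slots 2,3 occupied -> index 6.
Insert 398: h=2, slots 2,3,6 occupied -> index 0.
Insert 317: h=9, slot 9 empty -> index 9.
Table: [398, ∅, 90, 915, ∅, ∅, 376, ∅, ∅, 317, ∅]

6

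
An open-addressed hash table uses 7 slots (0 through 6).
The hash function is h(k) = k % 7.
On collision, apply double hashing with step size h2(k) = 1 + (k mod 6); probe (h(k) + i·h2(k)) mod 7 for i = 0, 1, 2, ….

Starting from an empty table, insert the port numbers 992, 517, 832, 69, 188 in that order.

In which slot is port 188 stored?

2

Insert 992: h=5, slot 5 empty => index 5.
Insert 517: h=6, slot 6 empty => index 6.
Insert 832: h=6, h2=5, slot 6 occupied => index 4.
Insert 69: h=6, h2=4, slot 6 occupied => index 3.
Insert 188: h=6, h2=3, slot 6 occupied => index 2.
Table: [., ., 188, 69, 832, 992, 517]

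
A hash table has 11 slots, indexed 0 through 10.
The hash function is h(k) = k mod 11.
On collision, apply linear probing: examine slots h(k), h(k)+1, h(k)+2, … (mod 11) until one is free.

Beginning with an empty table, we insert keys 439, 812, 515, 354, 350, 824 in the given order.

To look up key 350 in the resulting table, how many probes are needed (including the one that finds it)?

439 hashes to 10; slot 10 is free -> place at 10.
812 hashes to 9; slot 9 is free -> place at 9.
515 hashes to 9; 9,10 taken -> place at 0.
354 hashes to 2; slot 2 is free -> place at 2.
350 hashes to 9; 9,10,0 taken -> place at 1.
824 hashes to 10; 10,0,1,2 taken -> place at 3.
Table: [515, 350, 354, 824, _, _, _, _, _, 812, 439]
Lookup 350: h=9, probe 9,10,0,1 → found at 1.

4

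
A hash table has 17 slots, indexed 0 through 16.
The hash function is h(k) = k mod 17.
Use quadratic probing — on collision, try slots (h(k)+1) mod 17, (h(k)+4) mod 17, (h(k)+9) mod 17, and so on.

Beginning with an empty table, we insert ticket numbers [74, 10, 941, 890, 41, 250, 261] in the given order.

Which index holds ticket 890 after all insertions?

74 hashes to 6; slot 6 is free -> place at 6.
10 hashes to 10; slot 10 is free -> place at 10.
941 hashes to 6; 6 taken -> place at 7.
890 hashes to 6; 6,7,10 taken -> place at 15.
41 hashes to 7; 7 taken -> place at 8.
250 hashes to 12; slot 12 is free -> place at 12.
261 hashes to 6; 6,7,10,15 taken -> place at 5.
Table: [∅, ∅, ∅, ∅, ∅, 261, 74, 941, 41, ∅, 10, ∅, 250, ∅, ∅, 890, ∅]

15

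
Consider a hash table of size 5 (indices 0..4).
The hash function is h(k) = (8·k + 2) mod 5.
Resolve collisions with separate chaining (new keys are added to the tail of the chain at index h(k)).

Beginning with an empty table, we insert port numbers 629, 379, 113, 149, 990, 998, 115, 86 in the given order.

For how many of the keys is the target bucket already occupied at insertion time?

629 → bucket 4
379 → bucket 4 (collision)
113 → bucket 1
149 → bucket 4 (collision)
990 → bucket 2
998 → bucket 1 (collision)
115 → bucket 2 (collision)
86 → bucket 0
Final buckets:
0: 86
1: 113 -> 998
2: 990 -> 115
3: ∅
4: 629 -> 379 -> 149

4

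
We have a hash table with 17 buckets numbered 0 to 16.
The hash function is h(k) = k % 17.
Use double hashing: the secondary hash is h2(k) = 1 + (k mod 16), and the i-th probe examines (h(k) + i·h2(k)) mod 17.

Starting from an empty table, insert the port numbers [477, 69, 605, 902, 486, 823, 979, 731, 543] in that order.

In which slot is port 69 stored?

7

477 hashes to 1; slot 1 is free => place at 1.
69 hashes to 1, h2=6; 1 taken => place at 7.
605 hashes to 10; slot 10 is free => place at 10.
902 hashes to 1, h2=7; 1 taken => place at 8.
486 hashes to 10, h2=7; 10 taken => place at 0.
823 hashes to 7, h2=8; 7 taken => place at 15.
979 hashes to 10, h2=4; 10 taken => place at 14.
731 hashes to 0, h2=12; 0 taken => place at 12.
543 hashes to 16; slot 16 is free => place at 16.
Table: [486, 477, -, -, -, -, -, 69, 902, -, 605, -, 731, -, 979, 823, 543]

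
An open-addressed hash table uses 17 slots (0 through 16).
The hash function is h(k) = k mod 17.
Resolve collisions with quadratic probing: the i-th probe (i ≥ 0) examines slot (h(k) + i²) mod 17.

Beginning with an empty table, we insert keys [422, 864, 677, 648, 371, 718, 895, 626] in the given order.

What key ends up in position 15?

864

Insert 422: h=14, slot 14 empty → index 14.
Insert 864: h=14, slot 14 occupied → index 15.
Insert 677: h=14, slots 14,15 occupied → index 1.
Insert 648: h=2, slot 2 empty → index 2.
Insert 371: h=14, slots 14,15,1 occupied → index 6.
Insert 718: h=4, slot 4 empty → index 4.
Insert 895: h=11, slot 11 empty → index 11.
Insert 626: h=14, slots 14,15,1,6 occupied → index 13.
Table: [∅, 677, 648, ∅, 718, ∅, 371, ∅, ∅, ∅, ∅, 895, ∅, 626, 422, 864, ∅]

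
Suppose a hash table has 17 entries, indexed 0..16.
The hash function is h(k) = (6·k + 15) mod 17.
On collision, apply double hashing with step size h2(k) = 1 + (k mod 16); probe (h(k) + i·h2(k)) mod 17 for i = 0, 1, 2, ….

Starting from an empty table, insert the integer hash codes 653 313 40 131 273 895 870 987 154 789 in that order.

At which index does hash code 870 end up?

653 hashes to 6; slot 6 is free → place at 6.
313 hashes to 6, h2=10; 6 taken → place at 16.
40 hashes to 0; slot 0 is free → place at 0.
131 hashes to 2; slot 2 is free → place at 2.
273 hashes to 4; slot 4 is free → place at 4.
895 hashes to 13; slot 13 is free → place at 13.
870 hashes to 16, h2=7; 16,6,13 taken → place at 3.
987 hashes to 4, h2=12; 4,16 taken → place at 11.
154 hashes to 4, h2=11; 4 taken → place at 15.
789 hashes to 6, h2=6; 6 taken → place at 12.
Table: [40, _, 131, 870, 273, _, 653, _, _, _, _, 987, 789, 895, _, 154, 313]

3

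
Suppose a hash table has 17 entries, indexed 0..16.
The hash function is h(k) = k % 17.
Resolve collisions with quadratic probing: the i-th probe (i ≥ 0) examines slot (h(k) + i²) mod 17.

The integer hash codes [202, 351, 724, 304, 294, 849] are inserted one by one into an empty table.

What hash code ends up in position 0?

849

Insert 202: h=15, slot 15 empty → index 15.
Insert 351: h=11, slot 11 empty → index 11.
Insert 724: h=10, slot 10 empty → index 10.
Insert 304: h=15, slot 15 occupied → index 16.
Insert 294: h=5, slot 5 empty → index 5.
Insert 849: h=16, slot 16 occupied → index 0.
Table: [849, -, -, -, -, 294, -, -, -, -, 724, 351, -, -, -, 202, 304]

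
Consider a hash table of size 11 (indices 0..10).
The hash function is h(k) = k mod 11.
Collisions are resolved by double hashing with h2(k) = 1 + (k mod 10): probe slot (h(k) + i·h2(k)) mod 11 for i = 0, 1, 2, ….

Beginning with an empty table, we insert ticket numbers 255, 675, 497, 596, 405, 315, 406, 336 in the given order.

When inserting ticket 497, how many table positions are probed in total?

2

255: h=2 => slot 2
675: h=4 => slot 4
497: h=2, h2=8, probe 2,10 => slot 10
596: h=2, h2=7, probe 2,9 => slot 9
405: h=9, h2=6, probe 9,4,10,5 => slot 5
315: h=7 => slot 7
406: h=10, h2=7, probe 10,6 => slot 6
336: h=6, h2=7, probe 6,2,9,5,1 => slot 1
Table: [—, 336, 255, —, 675, 405, 406, 315, —, 596, 497]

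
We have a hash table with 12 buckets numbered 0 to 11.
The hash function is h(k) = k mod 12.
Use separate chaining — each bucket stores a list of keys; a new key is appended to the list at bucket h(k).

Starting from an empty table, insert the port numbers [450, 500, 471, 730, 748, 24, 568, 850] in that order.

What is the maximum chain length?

2

450 -> bucket 6
500 -> bucket 8
471 -> bucket 3
730 -> bucket 10
748 -> bucket 4
24 -> bucket 0
568 -> bucket 4 (collision)
850 -> bucket 10 (collision)
Final buckets:
0: 24
1: —
2: —
3: 471
4: 748 -> 568
5: —
6: 450
7: —
8: 500
9: —
10: 730 -> 850
11: —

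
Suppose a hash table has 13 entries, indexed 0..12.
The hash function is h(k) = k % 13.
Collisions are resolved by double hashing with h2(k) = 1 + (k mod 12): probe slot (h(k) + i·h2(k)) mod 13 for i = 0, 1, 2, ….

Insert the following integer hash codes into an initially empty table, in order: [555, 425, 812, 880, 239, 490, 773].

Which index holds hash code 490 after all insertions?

7

555: h=9 → slot 9
425: h=9, h2=6, probe 9,2 → slot 2
812: h=6 → slot 6
880: h=9, h2=5, probe 9,1 → slot 1
239: h=5 → slot 5
490: h=9, h2=11, probe 9,7 → slot 7
773: h=6, h2=6, probe 6,12 → slot 12
Table: [—, 880, 425, —, —, 239, 812, 490, —, 555, —, —, 773]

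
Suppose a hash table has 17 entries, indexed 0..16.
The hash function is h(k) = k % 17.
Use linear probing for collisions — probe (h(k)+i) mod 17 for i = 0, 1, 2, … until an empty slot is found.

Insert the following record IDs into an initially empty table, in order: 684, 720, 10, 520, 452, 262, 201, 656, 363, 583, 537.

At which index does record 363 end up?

Insert 684: h=4, slot 4 empty -> index 4.
Insert 720: h=6, slot 6 empty -> index 6.
Insert 10: h=10, slot 10 empty -> index 10.
Insert 520: h=10, slot 10 occupied -> index 11.
Insert 452: h=10, slots 10,11 occupied -> index 12.
Insert 262: h=7, slot 7 empty -> index 7.
Insert 201: h=14, slot 14 empty -> index 14.
Insert 656: h=10, slots 10,11,12 occupied -> index 13.
Insert 363: h=6, slots 6,7 occupied -> index 8.
Insert 583: h=5, slot 5 empty -> index 5.
Insert 537: h=10, slots 10,11,12,13,14 occupied -> index 15.
Table: [-, -, -, -, 684, 583, 720, 262, 363, -, 10, 520, 452, 656, 201, 537, -]

8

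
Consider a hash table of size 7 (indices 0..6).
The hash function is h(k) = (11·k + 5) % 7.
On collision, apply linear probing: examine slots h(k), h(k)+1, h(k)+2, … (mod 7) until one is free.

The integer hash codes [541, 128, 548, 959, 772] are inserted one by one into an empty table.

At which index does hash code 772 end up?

541 hashes to 6; slot 6 is free -> place at 6.
128 hashes to 6; 6 taken -> place at 0.
548 hashes to 6; 6,0 taken -> place at 1.
959 hashes to 5; slot 5 is free -> place at 5.
772 hashes to 6; 6,0,1 taken -> place at 2.
Table: [128, 548, 772, ∅, ∅, 959, 541]

2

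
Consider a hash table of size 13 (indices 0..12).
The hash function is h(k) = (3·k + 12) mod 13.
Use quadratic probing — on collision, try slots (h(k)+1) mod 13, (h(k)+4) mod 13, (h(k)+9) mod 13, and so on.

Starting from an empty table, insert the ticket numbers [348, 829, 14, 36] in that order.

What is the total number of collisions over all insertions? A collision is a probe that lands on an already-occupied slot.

3

348 hashes to 3; slot 3 is free => place at 3.
829 hashes to 3; 3 taken => place at 4.
14 hashes to 2; slot 2 is free => place at 2.
36 hashes to 3; 3,4 taken => place at 7.
Table: [∅, ∅, 14, 348, 829, ∅, ∅, 36, ∅, ∅, ∅, ∅, ∅]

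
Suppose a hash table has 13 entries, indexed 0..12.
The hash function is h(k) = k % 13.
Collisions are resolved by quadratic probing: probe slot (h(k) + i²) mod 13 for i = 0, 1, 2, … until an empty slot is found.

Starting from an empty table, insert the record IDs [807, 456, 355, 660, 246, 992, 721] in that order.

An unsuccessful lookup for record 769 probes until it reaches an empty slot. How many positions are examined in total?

Insert 807: h=1, slot 1 empty => index 1.
Insert 456: h=1, slot 1 occupied => index 2.
Insert 355: h=4, slot 4 empty => index 4.
Insert 660: h=10, slot 10 empty => index 10.
Insert 246: h=12, slot 12 empty => index 12.
Insert 992: h=4, slot 4 occupied => index 5.
Insert 721: h=6, slot 6 empty => index 6.
Table: [., 807, 456, ., 355, 992, 721, ., ., ., 660, ., 246]
Lookup 769: h=2, probe 2,3 → slot 3 empty, not found.

2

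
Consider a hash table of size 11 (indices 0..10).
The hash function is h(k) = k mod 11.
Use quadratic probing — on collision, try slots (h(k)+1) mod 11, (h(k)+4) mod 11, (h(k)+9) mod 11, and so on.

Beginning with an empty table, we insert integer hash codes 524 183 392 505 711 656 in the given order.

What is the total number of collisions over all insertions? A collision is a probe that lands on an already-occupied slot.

10

524: h=7 -> slot 7
183: h=7, probe 7,8 -> slot 8
392: h=7, probe 7,8,0 -> slot 0
505: h=10 -> slot 10
711: h=7, probe 7,8,0,5 -> slot 5
656: h=7, probe 7,8,0,5,1 -> slot 1
Table: [392, 656, -, -, -, 711, -, 524, 183, -, 505]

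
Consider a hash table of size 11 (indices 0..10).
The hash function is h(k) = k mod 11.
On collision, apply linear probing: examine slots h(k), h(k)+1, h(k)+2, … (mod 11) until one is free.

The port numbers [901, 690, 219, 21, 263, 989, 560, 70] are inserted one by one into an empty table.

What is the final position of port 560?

901: h=10 -> slot 10
690: h=8 -> slot 8
219: h=10, probe 10,0 -> slot 0
21: h=10, probe 10,0,1 -> slot 1
263: h=10, probe 10,0,1,2 -> slot 2
989: h=10, probe 10,0,1,2,3 -> slot 3
560: h=10, probe 10,0,1,2,3,4 -> slot 4
70: h=4, probe 4,5 -> slot 5
Table: [219, 21, 263, 989, 560, 70, ∅, ∅, 690, ∅, 901]

4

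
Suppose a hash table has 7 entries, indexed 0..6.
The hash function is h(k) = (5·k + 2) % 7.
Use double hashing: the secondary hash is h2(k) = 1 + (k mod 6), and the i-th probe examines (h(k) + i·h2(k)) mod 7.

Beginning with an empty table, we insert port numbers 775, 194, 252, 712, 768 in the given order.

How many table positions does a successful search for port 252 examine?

2

775: h=6 → slot 6
194: h=6, h2=3, probe 6,2 → slot 2
252: h=2, h2=1, probe 2,3 → slot 3
712: h=6, h2=5, probe 6,4 → slot 4
768: h=6, h2=1, probe 6,0 → slot 0
Table: [768, -, 194, 252, 712, -, 775]
Lookup 252: h=2, h2=1, probe 2,3 → found at 3.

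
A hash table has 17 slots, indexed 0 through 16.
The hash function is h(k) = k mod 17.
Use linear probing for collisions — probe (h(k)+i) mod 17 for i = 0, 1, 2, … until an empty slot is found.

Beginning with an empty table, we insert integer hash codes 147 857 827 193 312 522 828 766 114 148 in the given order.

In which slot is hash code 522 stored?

Insert 147: h=11, slot 11 empty => index 11.
Insert 857: h=7, slot 7 empty => index 7.
Insert 827: h=11, slot 11 occupied => index 12.
Insert 193: h=6, slot 6 empty => index 6.
Insert 312: h=6, slots 6,7 occupied => index 8.
Insert 522: h=12, slot 12 occupied => index 13.
Insert 828: h=12, slots 12,13 occupied => index 14.
Insert 766: h=1, slot 1 empty => index 1.
Insert 114: h=12, slots 12,13,14 occupied => index 15.
Insert 148: h=12, slots 12,13,14,15 occupied => index 16.
Table: [—, 766, —, —, —, —, 193, 857, 312, —, —, 147, 827, 522, 828, 114, 148]

13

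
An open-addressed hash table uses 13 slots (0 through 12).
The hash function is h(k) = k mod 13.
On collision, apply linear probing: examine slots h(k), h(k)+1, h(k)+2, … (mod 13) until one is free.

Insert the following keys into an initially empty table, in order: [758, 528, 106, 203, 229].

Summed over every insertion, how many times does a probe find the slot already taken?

758: h=4 → slot 4
528: h=8 → slot 8
106: h=2 → slot 2
203: h=8, probe 8,9 → slot 9
229: h=8, probe 8,9,10 → slot 10
Table: [_, _, 106, _, 758, _, _, _, 528, 203, 229, _, _]

3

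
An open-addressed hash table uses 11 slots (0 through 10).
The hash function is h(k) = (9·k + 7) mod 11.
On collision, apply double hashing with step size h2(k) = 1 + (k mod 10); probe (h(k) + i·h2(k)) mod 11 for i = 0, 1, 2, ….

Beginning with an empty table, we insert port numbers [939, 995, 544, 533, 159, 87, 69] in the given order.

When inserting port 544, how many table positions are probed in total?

939: h=10 → slot 10
995: h=8 → slot 8
544: h=8, h2=5, probe 8,2 → slot 2
533: h=8, h2=4, probe 8,1 → slot 1
159: h=8, h2=10, probe 8,7 → slot 7
87: h=9 → slot 9
69: h=1, h2=10, probe 1,0 → slot 0
Table: [69, 533, 544, —, —, —, —, 159, 995, 87, 939]

2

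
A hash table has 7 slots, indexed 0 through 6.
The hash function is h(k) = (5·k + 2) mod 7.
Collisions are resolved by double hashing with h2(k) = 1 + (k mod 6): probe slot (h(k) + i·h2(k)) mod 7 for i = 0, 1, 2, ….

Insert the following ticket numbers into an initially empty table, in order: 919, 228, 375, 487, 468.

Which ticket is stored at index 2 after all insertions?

375

Insert 919: h=5, slot 5 empty → index 5.
Insert 228: h=1, slot 1 empty → index 1.
Insert 375: h=1, h2=4, slots 1,5 occupied → index 2.
Insert 487: h=1, h2=2, slot 1 occupied → index 3.
Insert 468: h=4, slot 4 empty → index 4.
Table: [—, 228, 375, 487, 468, 919, —]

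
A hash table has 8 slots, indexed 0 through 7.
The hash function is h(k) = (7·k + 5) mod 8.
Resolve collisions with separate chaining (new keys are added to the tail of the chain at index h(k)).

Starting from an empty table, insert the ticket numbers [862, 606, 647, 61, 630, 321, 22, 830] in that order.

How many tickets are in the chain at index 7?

5

Insert 862: h=7, bucket 7 empty -> new chain.
Insert 606: h=7, bucket 7 nonempty -> append to chain.
Insert 647: h=6, bucket 6 empty -> new chain.
Insert 61: h=0, bucket 0 empty -> new chain.
Insert 630: h=7, bucket 7 nonempty -> append to chain.
Insert 321: h=4, bucket 4 empty -> new chain.
Insert 22: h=7, bucket 7 nonempty -> append to chain.
Insert 830: h=7, bucket 7 nonempty -> append to chain.
Final buckets:
0: 61
1: _
2: _
3: _
4: 321
5: _
6: 647
7: 862 -> 606 -> 630 -> 22 -> 830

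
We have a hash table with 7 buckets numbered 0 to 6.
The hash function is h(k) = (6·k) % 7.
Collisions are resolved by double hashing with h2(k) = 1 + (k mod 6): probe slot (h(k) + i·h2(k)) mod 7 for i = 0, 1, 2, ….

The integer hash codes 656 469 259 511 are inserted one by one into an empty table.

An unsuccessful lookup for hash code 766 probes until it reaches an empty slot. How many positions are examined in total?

656 hashes to 2; slot 2 is free => place at 2.
469 hashes to 0; slot 0 is free => place at 0.
259 hashes to 0, h2=2; 0,2 taken => place at 4.
511 hashes to 0, h2=2; 0,2,4 taken => place at 6.
Table: [469, —, 656, —, 259, —, 511]
Lookup 766: h=4, h2=5, probe 4,2,0,5 → slot 5 empty, not found.

4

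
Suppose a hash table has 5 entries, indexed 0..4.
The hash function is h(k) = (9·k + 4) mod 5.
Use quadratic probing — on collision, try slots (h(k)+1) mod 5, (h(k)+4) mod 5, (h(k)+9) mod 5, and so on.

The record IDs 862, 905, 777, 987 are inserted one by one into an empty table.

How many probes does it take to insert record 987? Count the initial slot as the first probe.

3

Insert 862: h=2, slot 2 empty → index 2.
Insert 905: h=4, slot 4 empty → index 4.
Insert 777: h=2, slot 2 occupied → index 3.
Insert 987: h=2, slots 2,3 occupied → index 1.
Table: [_, 987, 862, 777, 905]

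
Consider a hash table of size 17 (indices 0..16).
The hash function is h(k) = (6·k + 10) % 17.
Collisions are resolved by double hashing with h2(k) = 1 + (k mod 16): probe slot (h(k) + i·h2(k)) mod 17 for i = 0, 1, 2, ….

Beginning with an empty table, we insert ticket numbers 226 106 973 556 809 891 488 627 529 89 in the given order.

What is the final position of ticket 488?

15

226 hashes to 6; slot 6 is free → place at 6.
106 hashes to 0; slot 0 is free → place at 0.
973 hashes to 0, h2=14; 0 taken → place at 14.
556 hashes to 14, h2=13; 14 taken → place at 10.
809 hashes to 2; slot 2 is free → place at 2.
891 hashes to 1; slot 1 is free → place at 1.
488 hashes to 14, h2=9; 14,6 taken → place at 15.
627 hashes to 15, h2=4; 15,2,6,10,14,1 taken → place at 5.
529 hashes to 5, h2=2; 5 taken → place at 7.
89 hashes to 0, h2=10; 0,10 taken → place at 3.
Table: [106, 891, 809, 89, ∅, 627, 226, 529, ∅, ∅, 556, ∅, ∅, ∅, 973, 488, ∅]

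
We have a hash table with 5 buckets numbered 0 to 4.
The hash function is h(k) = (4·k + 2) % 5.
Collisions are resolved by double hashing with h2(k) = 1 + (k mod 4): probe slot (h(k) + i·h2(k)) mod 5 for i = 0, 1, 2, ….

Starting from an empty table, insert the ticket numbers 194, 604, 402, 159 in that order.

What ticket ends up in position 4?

194: h=3 => slot 3
604: h=3, h2=1, probe 3,4 => slot 4
402: h=0 => slot 0
159: h=3, h2=4, probe 3,2 => slot 2
Table: [402, _, 159, 194, 604]

604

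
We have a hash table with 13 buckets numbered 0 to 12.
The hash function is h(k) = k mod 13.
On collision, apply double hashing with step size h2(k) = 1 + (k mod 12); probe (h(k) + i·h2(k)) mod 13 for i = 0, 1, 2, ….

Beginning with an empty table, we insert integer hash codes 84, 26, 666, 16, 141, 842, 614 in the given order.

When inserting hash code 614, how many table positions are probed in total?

Insert 84: h=6, slot 6 empty → index 6.
Insert 26: h=0, slot 0 empty → index 0.
Insert 666: h=3, slot 3 empty → index 3.
Insert 16: h=3, h2=5, slot 3 occupied → index 8.
Insert 141: h=11, slot 11 empty → index 11.
Insert 842: h=10, slot 10 empty → index 10.
Insert 614: h=3, h2=3, slots 3,6 occupied → index 9.
Table: [26, —, —, 666, —, —, 84, —, 16, 614, 842, 141, —]

3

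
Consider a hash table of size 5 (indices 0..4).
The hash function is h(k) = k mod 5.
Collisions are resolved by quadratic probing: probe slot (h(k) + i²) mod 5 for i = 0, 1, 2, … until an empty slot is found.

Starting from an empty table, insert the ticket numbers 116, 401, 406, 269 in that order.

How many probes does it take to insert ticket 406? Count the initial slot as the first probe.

116: h=1 → slot 1
401: h=1, probe 1,2 → slot 2
406: h=1, probe 1,2,0 → slot 0
269: h=4 → slot 4
Table: [406, 116, 401, —, 269]

3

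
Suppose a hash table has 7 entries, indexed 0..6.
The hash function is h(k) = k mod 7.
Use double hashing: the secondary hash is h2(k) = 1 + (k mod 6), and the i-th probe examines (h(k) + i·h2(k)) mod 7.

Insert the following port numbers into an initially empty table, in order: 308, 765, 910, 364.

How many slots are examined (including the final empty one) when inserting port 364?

308: h=0 -> slot 0
765: h=2 -> slot 2
910: h=0, h2=5, probe 0,5 -> slot 5
364: h=0, h2=5, probe 0,5,3 -> slot 3
Table: [308, _, 765, 364, _, 910, _]

3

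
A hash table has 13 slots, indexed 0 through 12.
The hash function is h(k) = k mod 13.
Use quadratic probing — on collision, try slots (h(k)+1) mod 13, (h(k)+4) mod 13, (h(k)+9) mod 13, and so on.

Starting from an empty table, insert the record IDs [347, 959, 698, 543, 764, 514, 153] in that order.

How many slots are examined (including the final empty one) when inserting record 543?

2

347 hashes to 9; slot 9 is free → place at 9.
959 hashes to 10; slot 10 is free → place at 10.
698 hashes to 9; 9,10 taken → place at 0.
543 hashes to 10; 10 taken → place at 11.
764 hashes to 10; 10,11 taken → place at 1.
514 hashes to 7; slot 7 is free → place at 7.
153 hashes to 10; 10,11,1 taken → place at 6.
Table: [698, 764, ∅, ∅, ∅, ∅, 153, 514, ∅, 347, 959, 543, ∅]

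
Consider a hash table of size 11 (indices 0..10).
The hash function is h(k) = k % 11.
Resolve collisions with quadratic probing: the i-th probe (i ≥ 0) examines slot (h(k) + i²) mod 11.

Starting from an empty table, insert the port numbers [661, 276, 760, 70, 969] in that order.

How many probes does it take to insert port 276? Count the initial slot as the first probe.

2

661: h=1 => slot 1
276: h=1, probe 1,2 => slot 2
760: h=1, probe 1,2,5 => slot 5
70: h=4 => slot 4
969: h=1, probe 1,2,5,10 => slot 10
Table: [—, 661, 276, —, 70, 760, —, —, —, —, 969]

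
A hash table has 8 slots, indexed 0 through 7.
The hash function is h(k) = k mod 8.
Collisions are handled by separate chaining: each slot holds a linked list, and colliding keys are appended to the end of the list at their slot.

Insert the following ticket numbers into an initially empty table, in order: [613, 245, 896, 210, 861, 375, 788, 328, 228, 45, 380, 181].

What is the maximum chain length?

5

Insert 613: h=5, bucket 5 empty → new chain.
Insert 245: h=5, bucket 5 nonempty → append to chain.
Insert 896: h=0, bucket 0 empty → new chain.
Insert 210: h=2, bucket 2 empty → new chain.
Insert 861: h=5, bucket 5 nonempty → append to chain.
Insert 375: h=7, bucket 7 empty → new chain.
Insert 788: h=4, bucket 4 empty → new chain.
Insert 328: h=0, bucket 0 nonempty → append to chain.
Insert 228: h=4, bucket 4 nonempty → append to chain.
Insert 45: h=5, bucket 5 nonempty → append to chain.
Insert 380: h=4, bucket 4 nonempty → append to chain.
Insert 181: h=5, bucket 5 nonempty → append to chain.
Final buckets:
0: 896 -> 328
1: _
2: 210
3: _
4: 788 -> 228 -> 380
5: 613 -> 245 -> 861 -> 45 -> 181
6: _
7: 375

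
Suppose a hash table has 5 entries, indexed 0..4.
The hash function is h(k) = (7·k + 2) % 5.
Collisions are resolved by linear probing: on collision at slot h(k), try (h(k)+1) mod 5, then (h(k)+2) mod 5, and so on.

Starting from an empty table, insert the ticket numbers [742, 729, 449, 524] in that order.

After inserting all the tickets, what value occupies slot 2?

742: h=1 => slot 1
729: h=0 => slot 0
449: h=0, probe 0,1,2 => slot 2
524: h=0, probe 0,1,2,3 => slot 3
Table: [729, 742, 449, 524, .]

449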